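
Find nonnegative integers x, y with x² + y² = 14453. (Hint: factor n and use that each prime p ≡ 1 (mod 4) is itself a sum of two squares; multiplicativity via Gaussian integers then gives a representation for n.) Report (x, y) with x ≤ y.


Step 1: Factor n = 14453 = 97 · 149.
Step 2: Check the mod-4 condition on each prime factor: 97 ≡ 1 (mod 4), exponent 1; 149 ≡ 1 (mod 4), exponent 1.
All primes ≡ 3 (mod 4) appear to even exponent (or don't appear), so by the two-squares theorem n IS expressible as a sum of two squares.
Step 3: Build a representation. Here n = 97 · 149 is a product of primes ≡ 1 (mod 4). Each prime p ≡ 1 (mod 4) is itself a sum of two squares; find a² by testing p − a² for a perfect square:
  97: 97 − 1² = 96, 97 − 2² = 93, 97 − 3² = 88, 97 − 4² = 81 = 9² ⇒ 97 = 4² + 9².
  149: 149 − 1² = 148, 149 − 2² = 145, 149 − 3² = 140, 149 − 4² = 133, 149 − 5² = 124, 149 − 6² = 113, 149 − 7² = 100 = 10² ⇒ 149 = 7² + 10².
  Combine using the Brahmagupta–Fibonacci identity (a² + b²)(c² + d²) = (ac − bd)² + (ad + bc)² = (ac + bd)² + (ad − bc)²:
  97 · 149 = 14453: from (4² + 9²)(7² + 10²), take (4·7 − 9·10, 4·10 + 9·7) = (28 − 90, 40 + 63) = (-62, 103); dropping signs (only squares matter) gives (62, 103); check 62² + 103² = 3844 + 10609 = 14453 ✓.
Step 4: Order so x ≤ y and verify: 62² + 103² = 3844 + 10609 = 14453 = n. ✓

n = 14453 = 62² + 103² (one valid representation with x ≤ y).


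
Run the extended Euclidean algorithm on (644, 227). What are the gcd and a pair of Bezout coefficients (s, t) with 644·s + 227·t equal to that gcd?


Euclidean algorithm on (644, 227) — divide until remainder is 0:
  644 = 2 · 227 + 190
  227 = 1 · 190 + 37
  190 = 5 · 37 + 5
  37 = 7 · 5 + 2
  5 = 2 · 2 + 1
  2 = 2 · 1 + 0
gcd(644, 227) = 1.
Track Bezout coefficients alongside the remainders: start with r₀ = 644 = a·1 + b·0 (s = 1, t = 0) and r₁ = 227 = a·0 + b·1 (s = 0, t = 1); each new remainder r_{k+1} = r_{k-1} − q_k·r_k inherits s_{k+1} = s_{k-1} − q_k·s_k, t_{k+1} = t_{k-1} − q_k·t_k, so r_k = a·s_k + b·t_k at every step:
  q = 2: r = 190, s = 1 − 2·0 = 1, t = 0 − 2·1 = -2  (check: 644·1 + 227·(-2) = 190)
  q = 1: r = 37, s = 0 − 1·1 = -1, t = 1 − 1·(-2) = 3  (check: 644·(-1) + 227·3 = 37)
  q = 5: r = 5, s = 1 − 5·(-1) = 6, t = -2 − 5·3 = -17  (check: 644·6 + 227·(-17) = 5)
  q = 7: r = 2, s = -1 − 7·6 = -43, t = 3 − 7·(-17) = 122  (check: 644·(-43) + 227·122 = 2)
  q = 2: r = 1, s = 6 − 2·(-43) = 92, t = -17 − 2·122 = -261  (check: 644·92 + 227·(-261) = 1)
The row with r = 1 (the gcd) gives the Bezout coefficients s = 92, t = -261.
Result: 644 · (92) + 227 · (-261) = 1.

gcd(644, 227) = 1; s = 92, t = -261 (check: 644·92 + 227·(-261) = 1).


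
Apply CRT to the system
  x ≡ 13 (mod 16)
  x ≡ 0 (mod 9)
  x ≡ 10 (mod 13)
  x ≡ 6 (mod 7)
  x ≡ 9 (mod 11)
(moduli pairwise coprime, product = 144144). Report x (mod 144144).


Product of moduli M = 16 · 9 · 13 · 7 · 11 = 144144.
Merge one congruence at a time:
  Start: x ≡ 13 (mod 16).
  Combine with x ≡ 0 (mod 9); new modulus lcm = 144.
    Write x = 13 + 16·t and substitute into x ≡ 0 (mod 9): 16·t ≡ 0 − 13 = -13 (mod 9).
    Reduce coefficients mod 9: 7·t ≡ 5 (mod 9).
    The inverse of 7 mod 9 is 4 (since 7·4 = 28 = 3·9 + 1), so t ≡ 4·5 = 20 ≡ 2 (mod 9).
    Then x = 13 + 16·2 = 45, valid modulo lcm(16, 9) = 144: x ≡ 45 (mod 144).
  Combine with x ≡ 10 (mod 13); new modulus lcm = 1872.
    Write x = 45 + 144·t and substitute into x ≡ 10 (mod 13): 144·t ≡ 10 − 45 = -35 (mod 13).
    Reduce coefficients mod 13: 1·t ≡ 4 (mod 13).
    So t ≡ 4 (mod 13).
    Then x = 45 + 144·4 = 621, valid modulo lcm(144, 13) = 1872: x ≡ 621 (mod 1872).
  Combine with x ≡ 6 (mod 7); new modulus lcm = 13104.
    Write x = 621 + 1872·t and substitute into x ≡ 6 (mod 7): 1872·t ≡ 6 − 621 = -615 (mod 7).
    Reduce coefficients mod 7: 3·t ≡ 1 (mod 7).
    The inverse of 3 mod 7 is 5 (since 3·5 = 15 = 2·7 + 1), so t ≡ 5·1 = 5 ≡ 5 (mod 7).
    Then x = 621 + 1872·5 = 9981, valid modulo lcm(1872, 7) = 13104: x ≡ 9981 (mod 13104).
  Combine with x ≡ 9 (mod 11); new modulus lcm = 144144.
    Write x = 9981 + 13104·t and substitute into x ≡ 9 (mod 11): 13104·t ≡ 9 − 9981 = -9972 (mod 11).
    Reduce coefficients mod 11: 3·t ≡ 5 (mod 11).
    The inverse of 3 mod 11 is 4 (since 3·4 = 12 = 1·11 + 1), so t ≡ 4·5 = 20 ≡ 9 (mod 11).
    Then x = 9981 + 13104·9 = 127917, valid modulo lcm(13104, 11) = 144144: x ≡ 127917 (mod 144144).
Verify against each original: 127917 mod 16 = 13, 127917 mod 9 = 0, 127917 mod 13 = 10, 127917 mod 7 = 6, 127917 mod 11 = 9.

x ≡ 127917 (mod 144144).


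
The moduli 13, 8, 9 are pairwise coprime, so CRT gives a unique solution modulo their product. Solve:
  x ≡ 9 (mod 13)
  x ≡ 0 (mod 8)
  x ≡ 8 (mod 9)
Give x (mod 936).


Moduli 13, 8, 9 are pairwise coprime; by CRT there is a unique solution modulo M = 13 · 8 · 9 = 936.
Solve pairwise, accumulating the modulus:
  Start with x ≡ 9 (mod 13).
  Combine with x ≡ 0 (mod 8): since gcd(13, 8) = 1, we get a unique residue mod 104.
    Write x = 9 + 13·t and substitute into x ≡ 0 (mod 8): 13·t ≡ 0 − 9 = -9 (mod 8).
    Reduce coefficients mod 8: 5·t ≡ 7 (mod 8).
    The inverse of 5 mod 8 is 5 (since 5·5 = 25 = 3·8 + 1), so t ≡ 5·7 = 35 ≡ 3 (mod 8).
    Then x = 9 + 13·3 = 48, valid modulo lcm(13, 8) = 104: x ≡ 48 (mod 104).
  Combine with x ≡ 8 (mod 9): since gcd(104, 9) = 1, we get a unique residue mod 936.
    Write x = 48 + 104·t and substitute into x ≡ 8 (mod 9): 104·t ≡ 8 − 48 = -40 (mod 9).
    Reduce coefficients mod 9: 5·t ≡ 5 (mod 9).
    The inverse of 5 mod 9 is 2 (since 5·2 = 10 = 1·9 + 1), so t ≡ 2·5 = 10 ≡ 1 (mod 9).
    Then x = 48 + 104·1 = 152, valid modulo lcm(104, 9) = 936: x ≡ 152 (mod 936).
Verify: 152 mod 13 = 9 ✓, 152 mod 8 = 0 ✓, 152 mod 9 = 8 ✓.

x ≡ 152 (mod 936).


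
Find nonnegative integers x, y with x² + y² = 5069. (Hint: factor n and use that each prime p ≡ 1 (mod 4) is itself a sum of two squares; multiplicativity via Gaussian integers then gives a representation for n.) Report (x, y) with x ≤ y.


Step 1: Factor n = 5069 = 37 · 137.
Step 2: Check the mod-4 condition on each prime factor: 37 ≡ 1 (mod 4), exponent 1; 137 ≡ 1 (mod 4), exponent 1.
All primes ≡ 3 (mod 4) appear to even exponent (or don't appear), so by the two-squares theorem n IS expressible as a sum of two squares.
Step 3: Build a representation. Here n = 37 · 137 is a product of primes ≡ 1 (mod 4). Each prime p ≡ 1 (mod 4) is itself a sum of two squares; find a² by testing p − a² for a perfect square:
  37: 37 − 1² = 36 = 6² ⇒ 37 = 1² + 6².
  137: 137 − 1² = 136, 137 − 2² = 133, 137 − 3² = 128, 137 − 4² = 121 = 11² ⇒ 137 = 4² + 11².
  Combine using the Brahmagupta–Fibonacci identity (a² + b²)(c² + d²) = (ac − bd)² + (ad + bc)² = (ac + bd)² + (ad − bc)²:
  37 · 137 = 5069: from (1² + 6²)(4² + 11²), take (1·4 − 6·11, 1·11 + 6·4) = (4 − 66, 11 + 24) = (-62, 35); dropping signs (only squares matter) gives (62, 35); check 62² + 35² = 3844 + 1225 = 5069 ✓.
Step 4: Order so x ≤ y and verify: 35² + 62² = 1225 + 3844 = 5069 = n. ✓

n = 5069 = 35² + 62² (one valid representation with x ≤ y).


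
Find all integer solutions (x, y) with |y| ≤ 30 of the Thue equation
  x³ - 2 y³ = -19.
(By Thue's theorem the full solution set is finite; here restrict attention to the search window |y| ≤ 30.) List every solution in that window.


The equation is x³ - 2y³ = -19. For fixed y, x³ = 2·y³ − 19, so a solution requires the RHS to be a perfect cube.
Strategy: iterate y from -30 to 30, compute RHS = 2·y³ − 19, and check whether it is a (positive or negative) perfect cube.
Check small values of y:
  y = 0: RHS = -19 is not a perfect cube.
  y = 1: RHS = -17 is not a perfect cube.
  y = -1: RHS = -21 is not a perfect cube.
  y = 2: RHS = -3 is not a perfect cube.
  y = -2: RHS = -35 is not a perfect cube.
  y = 3: RHS = 35 is not a perfect cube.
  y = -3: RHS = -73 is not a perfect cube.
Continuing the search up to |y| = 30 finds no solutions either.
No (x, y) in the scanned range satisfies the equation.

No integer solutions with |y| ≤ 30.


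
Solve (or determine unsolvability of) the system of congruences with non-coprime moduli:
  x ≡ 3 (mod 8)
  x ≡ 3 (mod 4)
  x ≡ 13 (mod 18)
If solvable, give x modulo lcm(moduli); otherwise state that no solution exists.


Moduli 8, 4, 18 are not pairwise coprime, so CRT works modulo lcm(m_i) when all pairwise compatibility conditions hold.
Pairwise compatibility: gcd(m_i, m_j) must divide a_i - a_j for every pair.
Merge one congruence at a time:
  Start: x ≡ 3 (mod 8).
  Combine with x ≡ 3 (mod 4): gcd(8, 4) = 4; 3 - 3 = 0, which IS divisible by 4, so compatible.
    Write x = 3 + 8·t and substitute into x ≡ 3 (mod 4): 8·t ≡ 3 − 3 = 0 (mod 4).
    Divide the congruence (and modulus) by g = 4: 2·t ≡ 0 (mod 1).
    Modulo 1 every t works; take t = 0.
    Then x = 3 + 8·0 = 3, valid modulo lcm(8, 4) = 8: x ≡ 3 (mod 8).
  Combine with x ≡ 13 (mod 18): gcd(8, 18) = 2; 13 - 3 = 10, which IS divisible by 2, so compatible.
    Write x = 3 + 8·t and substitute into x ≡ 13 (mod 18): 8·t ≡ 13 − 3 = 10 (mod 18).
    Divide the congruence (and modulus) by g = 2: 4·t ≡ 5 (mod 9).
    The inverse of 4 mod 9 is 7 (since 4·7 = 28 = 3·9 + 1), so t ≡ 7·5 = 35 ≡ 8 (mod 9).
    Then x = 3 + 8·8 = 67, valid modulo lcm(8, 18) = 72: x ≡ 67 (mod 72).
Verify: 67 mod 8 = 3, 67 mod 4 = 3, 67 mod 18 = 13.

x ≡ 67 (mod 72).


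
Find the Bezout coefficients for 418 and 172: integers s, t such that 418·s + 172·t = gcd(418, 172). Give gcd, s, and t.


Euclidean algorithm on (418, 172) — divide until remainder is 0:
  418 = 2 · 172 + 74
  172 = 2 · 74 + 24
  74 = 3 · 24 + 2
  24 = 12 · 2 + 0
gcd(418, 172) = 2.
Track Bezout coefficients alongside the remainders: start with r₀ = 418 = a·1 + b·0 (s = 1, t = 0) and r₁ = 172 = a·0 + b·1 (s = 0, t = 1); each new remainder r_{k+1} = r_{k-1} − q_k·r_k inherits s_{k+1} = s_{k-1} − q_k·s_k, t_{k+1} = t_{k-1} − q_k·t_k, so r_k = a·s_k + b·t_k at every step:
  q = 2: r = 74, s = 1 − 2·0 = 1, t = 0 − 2·1 = -2  (check: 418·1 + 172·(-2) = 74)
  q = 2: r = 24, s = 0 − 2·1 = -2, t = 1 − 2·(-2) = 5  (check: 418·(-2) + 172·5 = 24)
  q = 3: r = 2, s = 1 − 3·(-2) = 7, t = -2 − 3·5 = -17  (check: 418·7 + 172·(-17) = 2)
The row with r = 2 (the gcd) gives the Bezout coefficients s = 7, t = -17.
Result: 418 · (7) + 172 · (-17) = 2.

gcd(418, 172) = 2; s = 7, t = -17 (check: 418·7 + 172·(-17) = 2).


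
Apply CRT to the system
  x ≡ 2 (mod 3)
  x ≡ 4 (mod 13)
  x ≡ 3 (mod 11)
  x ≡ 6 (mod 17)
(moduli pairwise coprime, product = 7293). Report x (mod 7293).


Product of moduli M = 3 · 13 · 11 · 17 = 7293.
Merge one congruence at a time:
  Start: x ≡ 2 (mod 3).
  Combine with x ≡ 4 (mod 13); new modulus lcm = 39.
    Write x = 2 + 3·t and substitute into x ≡ 4 (mod 13): 3·t ≡ 4 − 2 = 2 (mod 13).
    The inverse of 3 mod 13 is 9 (since 3·9 = 27 = 2·13 + 1), so t ≡ 9·2 = 18 ≡ 5 (mod 13).
    Then x = 2 + 3·5 = 17, valid modulo lcm(3, 13) = 39: x ≡ 17 (mod 39).
  Combine with x ≡ 3 (mod 11); new modulus lcm = 429.
    Write x = 17 + 39·t and substitute into x ≡ 3 (mod 11): 39·t ≡ 3 − 17 = -14 (mod 11).
    Reduce coefficients mod 11: 6·t ≡ 8 (mod 11).
    The inverse of 6 mod 11 is 2 (since 6·2 = 12 = 1·11 + 1), so t ≡ 2·8 = 16 ≡ 5 (mod 11).
    Then x = 17 + 39·5 = 212, valid modulo lcm(39, 11) = 429: x ≡ 212 (mod 429).
  Combine with x ≡ 6 (mod 17); new modulus lcm = 7293.
    Write x = 212 + 429·t and substitute into x ≡ 6 (mod 17): 429·t ≡ 6 − 212 = -206 (mod 17).
    Reduce coefficients mod 17: 4·t ≡ 15 (mod 17).
    The inverse of 4 mod 17 is 13 (since 4·13 = 52 = 3·17 + 1), so t ≡ 13·15 = 195 ≡ 8 (mod 17).
    Then x = 212 + 429·8 = 3644, valid modulo lcm(429, 17) = 7293: x ≡ 3644 (mod 7293).
Verify against each original: 3644 mod 3 = 2, 3644 mod 13 = 4, 3644 mod 11 = 3, 3644 mod 17 = 6.

x ≡ 3644 (mod 7293).


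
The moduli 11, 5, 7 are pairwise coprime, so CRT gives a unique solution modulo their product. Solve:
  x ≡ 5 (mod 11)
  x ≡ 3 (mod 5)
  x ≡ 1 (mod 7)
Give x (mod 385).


Moduli 11, 5, 7 are pairwise coprime; by CRT there is a unique solution modulo M = 11 · 5 · 7 = 385.
Solve pairwise, accumulating the modulus:
  Start with x ≡ 5 (mod 11).
  Combine with x ≡ 3 (mod 5): since gcd(11, 5) = 1, we get a unique residue mod 55.
    Write x = 5 + 11·t and substitute into x ≡ 3 (mod 5): 11·t ≡ 3 − 5 = -2 (mod 5).
    Reduce coefficients mod 5: 1·t ≡ 3 (mod 5).
    So t ≡ 3 (mod 5).
    Then x = 5 + 11·3 = 38, valid modulo lcm(11, 5) = 55: x ≡ 38 (mod 55).
  Combine with x ≡ 1 (mod 7): since gcd(55, 7) = 1, we get a unique residue mod 385.
    Write x = 38 + 55·t and substitute into x ≡ 1 (mod 7): 55·t ≡ 1 − 38 = -37 (mod 7).
    Reduce coefficients mod 7: 6·t ≡ 5 (mod 7).
    The inverse of 6 mod 7 is 6 (since 6·6 = 36 = 5·7 + 1), so t ≡ 6·5 = 30 ≡ 2 (mod 7).
    Then x = 38 + 55·2 = 148, valid modulo lcm(55, 7) = 385: x ≡ 148 (mod 385).
Verify: 148 mod 11 = 5 ✓, 148 mod 5 = 3 ✓, 148 mod 7 = 1 ✓.

x ≡ 148 (mod 385).


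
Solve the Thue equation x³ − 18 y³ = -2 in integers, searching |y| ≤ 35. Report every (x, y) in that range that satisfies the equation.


The equation is x³ - 18y³ = -2. For fixed y, x³ = 18·y³ − 2, so a solution requires the RHS to be a perfect cube.
Strategy: iterate y from -35 to 35, compute RHS = 18·y³ − 2, and check whether it is a (positive or negative) perfect cube.
Check small values of y:
  y = 0: RHS = -2 is not a perfect cube.
  y = 1: RHS = 16 is not a perfect cube.
  y = -1: RHS = -20 is not a perfect cube.
  y = 2: RHS = 142 is not a perfect cube.
  y = -2: RHS = -146 is not a perfect cube.
  y = 3: RHS = 484 is not a perfect cube.
  y = -3: RHS = -488 is not a perfect cube.
Continuing the search up to |y| = 35 finds no solutions either.
No (x, y) in the scanned range satisfies the equation.

No integer solutions with |y| ≤ 35.


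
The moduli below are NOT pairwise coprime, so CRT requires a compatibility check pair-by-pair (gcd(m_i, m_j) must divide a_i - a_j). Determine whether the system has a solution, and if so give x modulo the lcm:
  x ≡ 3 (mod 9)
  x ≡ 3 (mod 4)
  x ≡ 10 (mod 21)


Moduli 9, 4, 21 are not pairwise coprime, so CRT works modulo lcm(m_i) when all pairwise compatibility conditions hold.
Pairwise compatibility: gcd(m_i, m_j) must divide a_i - a_j for every pair.
Merge one congruence at a time:
  Start: x ≡ 3 (mod 9).
  Combine with x ≡ 3 (mod 4): gcd(9, 4) = 1; 3 - 3 = 0, which IS divisible by 1, so compatible.
    Write x = 3 + 9·t and substitute into x ≡ 3 (mod 4): 9·t ≡ 3 − 3 = 0 (mod 4).
    Reduce coefficients mod 4: 1·t ≡ 0 (mod 4).
    So t ≡ 0 (mod 4).
    Then x = 3 + 9·0 = 3, valid modulo lcm(9, 4) = 36: x ≡ 3 (mod 36).
  Combine with x ≡ 10 (mod 21): gcd(36, 21) = 3, and 10 - 3 = 7 is NOT divisible by 3.
    ⇒ system is inconsistent (no integer solution).

No solution (the system is inconsistent).


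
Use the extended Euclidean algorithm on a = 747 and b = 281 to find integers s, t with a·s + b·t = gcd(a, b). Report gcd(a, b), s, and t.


Euclidean algorithm on (747, 281) — divide until remainder is 0:
  747 = 2 · 281 + 185
  281 = 1 · 185 + 96
  185 = 1 · 96 + 89
  96 = 1 · 89 + 7
  89 = 12 · 7 + 5
  7 = 1 · 5 + 2
  5 = 2 · 2 + 1
  2 = 2 · 1 + 0
gcd(747, 281) = 1.
Track Bezout coefficients alongside the remainders: start with r₀ = 747 = a·1 + b·0 (s = 1, t = 0) and r₁ = 281 = a·0 + b·1 (s = 0, t = 1); each new remainder r_{k+1} = r_{k-1} − q_k·r_k inherits s_{k+1} = s_{k-1} − q_k·s_k, t_{k+1} = t_{k-1} − q_k·t_k, so r_k = a·s_k + b·t_k at every step:
  q = 2: r = 185, s = 1 − 2·0 = 1, t = 0 − 2·1 = -2  (check: 747·1 + 281·(-2) = 185)
  q = 1: r = 96, s = 0 − 1·1 = -1, t = 1 − 1·(-2) = 3  (check: 747·(-1) + 281·3 = 96)
  q = 1: r = 89, s = 1 − 1·(-1) = 2, t = -2 − 1·3 = -5  (check: 747·2 + 281·(-5) = 89)
  q = 1: r = 7, s = -1 − 1·2 = -3, t = 3 − 1·(-5) = 8  (check: 747·(-3) + 281·8 = 7)
  q = 12: r = 5, s = 2 − 12·(-3) = 38, t = -5 − 12·8 = -101  (check: 747·38 + 281·(-101) = 5)
  q = 1: r = 2, s = -3 − 1·38 = -41, t = 8 − 1·(-101) = 109  (check: 747·(-41) + 281·109 = 2)
  q = 2: r = 1, s = 38 − 2·(-41) = 120, t = -101 − 2·109 = -319  (check: 747·120 + 281·(-319) = 1)
The row with r = 1 (the gcd) gives the Bezout coefficients s = 120, t = -319.
Result: 747 · (120) + 281 · (-319) = 1.

gcd(747, 281) = 1; s = 120, t = -319 (check: 747·120 + 281·(-319) = 1).


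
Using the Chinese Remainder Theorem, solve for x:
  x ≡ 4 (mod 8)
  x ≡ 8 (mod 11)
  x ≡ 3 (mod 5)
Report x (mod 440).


Moduli 8, 11, 5 are pairwise coprime; by CRT there is a unique solution modulo M = 8 · 11 · 5 = 440.
Solve pairwise, accumulating the modulus:
  Start with x ≡ 4 (mod 8).
  Combine with x ≡ 8 (mod 11): since gcd(8, 11) = 1, we get a unique residue mod 88.
    Write x = 4 + 8·t and substitute into x ≡ 8 (mod 11): 8·t ≡ 8 − 4 = 4 (mod 11).
    The inverse of 8 mod 11 is 7 (since 8·7 = 56 = 5·11 + 1), so t ≡ 7·4 = 28 ≡ 6 (mod 11).
    Then x = 4 + 8·6 = 52, valid modulo lcm(8, 11) = 88: x ≡ 52 (mod 88).
  Combine with x ≡ 3 (mod 5): since gcd(88, 5) = 1, we get a unique residue mod 440.
    Write x = 52 + 88·t and substitute into x ≡ 3 (mod 5): 88·t ≡ 3 − 52 = -49 (mod 5).
    Reduce coefficients mod 5: 3·t ≡ 1 (mod 5).
    The inverse of 3 mod 5 is 2 (since 3·2 = 6 = 1·5 + 1), so t ≡ 2·1 = 2 ≡ 2 (mod 5).
    Then x = 52 + 88·2 = 228, valid modulo lcm(88, 5) = 440: x ≡ 228 (mod 440).
Verify: 228 mod 8 = 4 ✓, 228 mod 11 = 8 ✓, 228 mod 5 = 3 ✓.

x ≡ 228 (mod 440).


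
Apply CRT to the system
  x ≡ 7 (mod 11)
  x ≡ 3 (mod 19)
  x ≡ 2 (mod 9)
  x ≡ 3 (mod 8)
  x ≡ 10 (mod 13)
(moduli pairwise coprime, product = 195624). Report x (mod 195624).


Product of moduli M = 11 · 19 · 9 · 8 · 13 = 195624.
Merge one congruence at a time:
  Start: x ≡ 7 (mod 11).
  Combine with x ≡ 3 (mod 19); new modulus lcm = 209.
    Write x = 7 + 11·t and substitute into x ≡ 3 (mod 19): 11·t ≡ 3 − 7 = -4 (mod 19).
    Reduce coefficients mod 19: 11·t ≡ 15 (mod 19).
    The inverse of 11 mod 19 is 7 (since 11·7 = 77 = 4·19 + 1), so t ≡ 7·15 = 105 ≡ 10 (mod 19).
    Then x = 7 + 11·10 = 117, valid modulo lcm(11, 19) = 209: x ≡ 117 (mod 209).
  Combine with x ≡ 2 (mod 9); new modulus lcm = 1881.
    Write x = 117 + 209·t and substitute into x ≡ 2 (mod 9): 209·t ≡ 2 − 117 = -115 (mod 9).
    Reduce coefficients mod 9: 2·t ≡ 2 (mod 9).
    The inverse of 2 mod 9 is 5 (since 2·5 = 10 = 1·9 + 1), so t ≡ 5·2 = 10 ≡ 1 (mod 9).
    Then x = 117 + 209·1 = 326, valid modulo lcm(209, 9) = 1881: x ≡ 326 (mod 1881).
  Combine with x ≡ 3 (mod 8); new modulus lcm = 15048.
    Write x = 326 + 1881·t and substitute into x ≡ 3 (mod 8): 1881·t ≡ 3 − 326 = -323 (mod 8).
    Reduce coefficients mod 8: 1·t ≡ 5 (mod 8).
    So t ≡ 5 (mod 8).
    Then x = 326 + 1881·5 = 9731, valid modulo lcm(1881, 8) = 15048: x ≡ 9731 (mod 15048).
  Combine with x ≡ 10 (mod 13); new modulus lcm = 195624.
    Write x = 9731 + 15048·t and substitute into x ≡ 10 (mod 13): 15048·t ≡ 10 − 9731 = -9721 (mod 13).
    Reduce coefficients mod 13: 7·t ≡ 3 (mod 13).
    The inverse of 7 mod 13 is 2 (since 7·2 = 14 = 1·13 + 1), so t ≡ 2·3 = 6 ≡ 6 (mod 13).
    Then x = 9731 + 15048·6 = 100019, valid modulo lcm(15048, 13) = 195624: x ≡ 100019 (mod 195624).
Verify against each original: 100019 mod 11 = 7, 100019 mod 19 = 3, 100019 mod 9 = 2, 100019 mod 8 = 3, 100019 mod 13 = 10.

x ≡ 100019 (mod 195624).


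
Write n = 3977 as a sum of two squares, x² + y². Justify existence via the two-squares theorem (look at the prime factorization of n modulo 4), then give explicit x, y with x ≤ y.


Step 1: Factor n = 3977 = 41 · 97.
Step 2: Check the mod-4 condition on each prime factor: 41 ≡ 1 (mod 4), exponent 1; 97 ≡ 1 (mod 4), exponent 1.
All primes ≡ 3 (mod 4) appear to even exponent (or don't appear), so by the two-squares theorem n IS expressible as a sum of two squares.
Step 3: Build a representation. Here n = 41 · 97 is a product of primes ≡ 1 (mod 4). Each prime p ≡ 1 (mod 4) is itself a sum of two squares; find a² by testing p − a² for a perfect square:
  41: 41 − 1² = 40, 41 − 2² = 37, 41 − 3² = 32, 41 − 4² = 25 = 5² ⇒ 41 = 4² + 5².
  97: 97 − 1² = 96, 97 − 2² = 93, 97 − 3² = 88, 97 − 4² = 81 = 9² ⇒ 97 = 4² + 9².
  Combine using the Brahmagupta–Fibonacci identity (a² + b²)(c² + d²) = (ac − bd)² + (ad + bc)² = (ac + bd)² + (ad − bc)²:
  41 · 97 = 3977: from (4² + 5²)(4² + 9²), take (4·4 − 5·9, 4·9 + 5·4) = (16 − 45, 36 + 20) = (-29, 56); dropping signs (only squares matter) gives (29, 56); check 29² + 56² = 841 + 3136 = 3977 ✓.
Step 4: Order so x ≤ y and verify: 29² + 56² = 841 + 3136 = 3977 = n. ✓

n = 3977 = 29² + 56² (one valid representation with x ≤ y).


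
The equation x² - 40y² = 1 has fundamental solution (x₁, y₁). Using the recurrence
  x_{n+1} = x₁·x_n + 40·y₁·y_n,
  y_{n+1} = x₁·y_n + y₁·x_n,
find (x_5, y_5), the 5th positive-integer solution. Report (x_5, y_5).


Step 1: Find the fundamental solution (x₁, y₁) of x² - 40y² = 1.
  Expand √40 as a continued fraction. a₀ = ⌊√40⌋ = 6; iterate m_{k+1} = d_k·a_k − m_k, d_{k+1} = (40 − m_{k+1}²)/d_k, a_{k+1} = ⌊(a₀ + m_{k+1})/d_{k+1}⌋ (starting m₀ = 0, d₀ = 1), with convergents p_k = a_k·p_{k-1} + p_{k-2}, q_k = a_k·q_{k-1} + q_{k-2} (p₋₁ = 1, q₋₁ = 0):
  k = 0: a₀ = 6; p₀/q₀ = 6/1; p₀² − 40·q₀² = 36 − 40 = -4.
  k = 1: m = 6, d = 4, a = ⌊(6 + 6)/4⌋ = 3; p/q = (3·6 + 1)/(3·1 + 0) = 19/3; p² − 40·q² = 361 − 360 = 1.
  The first convergent with p² − 40·q² = 1 gives the fundamental solution (x₁, y₁) = (19, 3).
Step 2: Apply the recurrence (x_{n+1}, y_{n+1}) = (x₁x_n + 40y₁y_n, x₁y_n + y₁x_n) repeatedly.
  From (x_1, y_1) = (19, 3): x_2 = 19·19 + 40·3·3 = 721; y_2 = 19·3 + 3·19 = 114.
  From (x_2, y_2) = (721, 114): x_3 = 19·721 + 40·3·114 = 27379; y_3 = 19·114 + 3·721 = 4329.
  From (x_3, y_3) = (27379, 4329): x_4 = 19·27379 + 40·3·4329 = 1039681; y_4 = 19·4329 + 3·27379 = 164388.
  From (x_4, y_4) = (1039681, 164388): x_5 = 19·1039681 + 40·3·164388 = 39480499; y_5 = 19·164388 + 3·1039681 = 6242415.
Step 3: Verify x_5² - 40·y_5² = 1558709801289001 - 1558709801289000 = 1 (should be 1). ✓

(x_1, y_1) = (19, 3); (x_5, y_5) = (39480499, 6242415).


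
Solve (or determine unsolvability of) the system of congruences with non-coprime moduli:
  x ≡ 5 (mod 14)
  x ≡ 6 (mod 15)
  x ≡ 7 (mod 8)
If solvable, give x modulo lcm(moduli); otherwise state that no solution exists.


Moduli 14, 15, 8 are not pairwise coprime, so CRT works modulo lcm(m_i) when all pairwise compatibility conditions hold.
Pairwise compatibility: gcd(m_i, m_j) must divide a_i - a_j for every pair.
Merge one congruence at a time:
  Start: x ≡ 5 (mod 14).
  Combine with x ≡ 6 (mod 15): gcd(14, 15) = 1; 6 - 5 = 1, which IS divisible by 1, so compatible.
    Write x = 5 + 14·t and substitute into x ≡ 6 (mod 15): 14·t ≡ 6 − 5 = 1 (mod 15).
    The inverse of 14 mod 15 is 14 (since 14·14 = 196 = 13·15 + 1), so t ≡ 14·1 = 14 ≡ 14 (mod 15).
    Then x = 5 + 14·14 = 201, valid modulo lcm(14, 15) = 210: x ≡ 201 (mod 210).
  Combine with x ≡ 7 (mod 8): gcd(210, 8) = 2; 7 - 201 = -194, which IS divisible by 2, so compatible.
    Write x = 201 + 210·t and substitute into x ≡ 7 (mod 8): 210·t ≡ 7 − 201 = -194 (mod 8).
    Divide the congruence (and modulus) by g = 2: 105·t ≡ -97 (mod 4).
    Reduce coefficients mod 4: 1·t ≡ 3 (mod 4).
    So t ≡ 3 (mod 4).
    Then x = 201 + 210·3 = 831, valid modulo lcm(210, 8) = 840: x ≡ 831 (mod 840).
Verify: 831 mod 14 = 5, 831 mod 15 = 6, 831 mod 8 = 7.

x ≡ 831 (mod 840).


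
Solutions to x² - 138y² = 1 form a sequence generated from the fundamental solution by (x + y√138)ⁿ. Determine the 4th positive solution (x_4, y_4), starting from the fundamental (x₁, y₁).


Step 1: Find the fundamental solution (x₁, y₁) of x² - 138y² = 1.
  Expand √138 as a continued fraction. a₀ = ⌊√138⌋ = 11; iterate m_{k+1} = d_k·a_k − m_k, d_{k+1} = (138 − m_{k+1}²)/d_k, a_{k+1} = ⌊(a₀ + m_{k+1})/d_{k+1}⌋ (starting m₀ = 0, d₀ = 1), with convergents p_k = a_k·p_{k-1} + p_{k-2}, q_k = a_k·q_{k-1} + q_{k-2} (p₋₁ = 1, q₋₁ = 0):
  k = 0: a₀ = 11; p₀/q₀ = 11/1; p₀² − 138·q₀² = 121 − 138 = -17.
  k = 1: m = 11, d = 17, a = ⌊(11 + 11)/17⌋ = 1; p/q = (1·11 + 1)/(1·1 + 0) = 12/1; p² − 138·q² = 144 − 138 = 6.
  k = 2: m = 6, d = 6, a = ⌊(11 + 6)/6⌋ = 2; p/q = (2·12 + 11)/(2·1 + 1) = 35/3; p² − 138·q² = 1225 − 1242 = -17.
  k = 3: m = 6, d = 17, a = ⌊(11 + 6)/17⌋ = 1; p/q = (1·35 + 12)/(1·3 + 1) = 47/4; p² − 138·q² = 2209 − 2208 = 1.
  The first convergent with p² − 138·q² = 1 gives the fundamental solution (x₁, y₁) = (47, 4).
Step 2: Apply the recurrence (x_{n+1}, y_{n+1}) = (x₁x_n + 138y₁y_n, x₁y_n + y₁x_n) repeatedly.
  From (x_1, y_1) = (47, 4): x_2 = 47·47 + 138·4·4 = 4417; y_2 = 47·4 + 4·47 = 376.
  From (x_2, y_2) = (4417, 376): x_3 = 47·4417 + 138·4·376 = 415151; y_3 = 47·376 + 4·4417 = 35340.
  From (x_3, y_3) = (415151, 35340): x_4 = 47·415151 + 138·4·35340 = 39019777; y_4 = 47·35340 + 4·415151 = 3321584.
Step 3: Verify x_4² - 138·y_4² = 1522542997129729 - 1522542997129728 = 1 (should be 1). ✓

(x_1, y_1) = (47, 4); (x_4, y_4) = (39019777, 3321584).


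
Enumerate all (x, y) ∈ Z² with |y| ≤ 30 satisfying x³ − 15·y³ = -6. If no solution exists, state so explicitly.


The equation is x³ - 15y³ = -6. For fixed y, x³ = 15·y³ − 6, so a solution requires the RHS to be a perfect cube.
Strategy: iterate y from -30 to 30, compute RHS = 15·y³ − 6, and check whether it is a (positive or negative) perfect cube.
Check small values of y:
  y = 0: RHS = -6 is not a perfect cube.
  y = 1: RHS = 9 is not a perfect cube.
  y = -1: RHS = -21 is not a perfect cube.
  y = 2: RHS = 114 is not a perfect cube.
  y = -2: RHS = -126 is not a perfect cube.
  y = 3: RHS = 399 is not a perfect cube.
  y = -3: RHS = -411 is not a perfect cube.
Continuing the search up to |y| = 30 finds no solutions either.
No (x, y) in the scanned range satisfies the equation.

No integer solutions with |y| ≤ 30.


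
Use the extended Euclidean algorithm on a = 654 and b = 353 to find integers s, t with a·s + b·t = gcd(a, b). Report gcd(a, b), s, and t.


Euclidean algorithm on (654, 353) — divide until remainder is 0:
  654 = 1 · 353 + 301
  353 = 1 · 301 + 52
  301 = 5 · 52 + 41
  52 = 1 · 41 + 11
  41 = 3 · 11 + 8
  11 = 1 · 8 + 3
  8 = 2 · 3 + 2
  3 = 1 · 2 + 1
  2 = 2 · 1 + 0
gcd(654, 353) = 1.
Track Bezout coefficients alongside the remainders: start with r₀ = 654 = a·1 + b·0 (s = 1, t = 0) and r₁ = 353 = a·0 + b·1 (s = 0, t = 1); each new remainder r_{k+1} = r_{k-1} − q_k·r_k inherits s_{k+1} = s_{k-1} − q_k·s_k, t_{k+1} = t_{k-1} − q_k·t_k, so r_k = a·s_k + b·t_k at every step:
  q = 1: r = 301, s = 1 − 1·0 = 1, t = 0 − 1·1 = -1  (check: 654·1 + 353·(-1) = 301)
  q = 1: r = 52, s = 0 − 1·1 = -1, t = 1 − 1·(-1) = 2  (check: 654·(-1) + 353·2 = 52)
  q = 5: r = 41, s = 1 − 5·(-1) = 6, t = -1 − 5·2 = -11  (check: 654·6 + 353·(-11) = 41)
  q = 1: r = 11, s = -1 − 1·6 = -7, t = 2 − 1·(-11) = 13  (check: 654·(-7) + 353·13 = 11)
  q = 3: r = 8, s = 6 − 3·(-7) = 27, t = -11 − 3·13 = -50  (check: 654·27 + 353·(-50) = 8)
  q = 1: r = 3, s = -7 − 1·27 = -34, t = 13 − 1·(-50) = 63  (check: 654·(-34) + 353·63 = 3)
  q = 2: r = 2, s = 27 − 2·(-34) = 95, t = -50 − 2·63 = -176  (check: 654·95 + 353·(-176) = 2)
  q = 1: r = 1, s = -34 − 1·95 = -129, t = 63 − 1·(-176) = 239  (check: 654·(-129) + 353·239 = 1)
The row with r = 1 (the gcd) gives the Bezout coefficients s = -129, t = 239.
Result: 654 · (-129) + 353 · (239) = 1.

gcd(654, 353) = 1; s = -129, t = 239 (check: 654·(-129) + 353·239 = 1).


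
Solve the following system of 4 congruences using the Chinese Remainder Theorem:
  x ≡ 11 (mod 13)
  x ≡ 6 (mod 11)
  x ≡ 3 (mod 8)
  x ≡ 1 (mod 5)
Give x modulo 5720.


Product of moduli M = 13 · 11 · 8 · 5 = 5720.
Merge one congruence at a time:
  Start: x ≡ 11 (mod 13).
  Combine with x ≡ 6 (mod 11); new modulus lcm = 143.
    Write x = 11 + 13·t and substitute into x ≡ 6 (mod 11): 13·t ≡ 6 − 11 = -5 (mod 11).
    Reduce coefficients mod 11: 2·t ≡ 6 (mod 11).
    The inverse of 2 mod 11 is 6 (since 2·6 = 12 = 1·11 + 1), so t ≡ 6·6 = 36 ≡ 3 (mod 11).
    Then x = 11 + 13·3 = 50, valid modulo lcm(13, 11) = 143: x ≡ 50 (mod 143).
  Combine with x ≡ 3 (mod 8); new modulus lcm = 1144.
    Write x = 50 + 143·t and substitute into x ≡ 3 (mod 8): 143·t ≡ 3 − 50 = -47 (mod 8).
    Reduce coefficients mod 8: 7·t ≡ 1 (mod 8).
    The inverse of 7 mod 8 is 7 (since 7·7 = 49 = 6·8 + 1), so t ≡ 7·1 = 7 ≡ 7 (mod 8).
    Then x = 50 + 143·7 = 1051, valid modulo lcm(143, 8) = 1144: x ≡ 1051 (mod 1144).
  Combine with x ≡ 1 (mod 5); new modulus lcm = 5720.
    Write x = 1051 + 1144·t and substitute into x ≡ 1 (mod 5): 1144·t ≡ 1 − 1051 = -1050 (mod 5).
    Reduce coefficients mod 5: 4·t ≡ 0 (mod 5).
    The inverse of 4 mod 5 is 4 (since 4·4 = 16 = 3·5 + 1), so t ≡ 4·0 = 0 ≡ 0 (mod 5).
    Then x = 1051 + 1144·0 = 1051, valid modulo lcm(1144, 5) = 5720: x ≡ 1051 (mod 5720).
Verify against each original: 1051 mod 13 = 11, 1051 mod 11 = 6, 1051 mod 8 = 3, 1051 mod 5 = 1.

x ≡ 1051 (mod 5720).


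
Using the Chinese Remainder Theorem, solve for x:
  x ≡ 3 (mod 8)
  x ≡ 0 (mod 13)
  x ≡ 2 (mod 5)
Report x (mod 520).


Moduli 8, 13, 5 are pairwise coprime; by CRT there is a unique solution modulo M = 8 · 13 · 5 = 520.
Solve pairwise, accumulating the modulus:
  Start with x ≡ 3 (mod 8).
  Combine with x ≡ 0 (mod 13): since gcd(8, 13) = 1, we get a unique residue mod 104.
    Write x = 3 + 8·t and substitute into x ≡ 0 (mod 13): 8·t ≡ 0 − 3 = -3 (mod 13).
    Reduce coefficients mod 13: 8·t ≡ 10 (mod 13).
    The inverse of 8 mod 13 is 5 (since 8·5 = 40 = 3·13 + 1), so t ≡ 5·10 = 50 ≡ 11 (mod 13).
    Then x = 3 + 8·11 = 91, valid modulo lcm(8, 13) = 104: x ≡ 91 (mod 104).
  Combine with x ≡ 2 (mod 5): since gcd(104, 5) = 1, we get a unique residue mod 520.
    Write x = 91 + 104·t and substitute into x ≡ 2 (mod 5): 104·t ≡ 2 − 91 = -89 (mod 5).
    Reduce coefficients mod 5: 4·t ≡ 1 (mod 5).
    The inverse of 4 mod 5 is 4 (since 4·4 = 16 = 3·5 + 1), so t ≡ 4·1 = 4 ≡ 4 (mod 5).
    Then x = 91 + 104·4 = 507, valid modulo lcm(104, 5) = 520: x ≡ 507 (mod 520).
Verify: 507 mod 8 = 3 ✓, 507 mod 13 = 0 ✓, 507 mod 5 = 2 ✓.

x ≡ 507 (mod 520).


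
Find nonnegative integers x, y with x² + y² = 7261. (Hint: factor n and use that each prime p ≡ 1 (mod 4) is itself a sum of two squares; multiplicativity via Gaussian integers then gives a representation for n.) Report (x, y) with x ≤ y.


Step 1: Factor n = 7261 = 53 · 137.
Step 2: Check the mod-4 condition on each prime factor: 53 ≡ 1 (mod 4), exponent 1; 137 ≡ 1 (mod 4), exponent 1.
All primes ≡ 3 (mod 4) appear to even exponent (or don't appear), so by the two-squares theorem n IS expressible as a sum of two squares.
Step 3: Build a representation. Here n = 53 · 137 is a product of primes ≡ 1 (mod 4). Each prime p ≡ 1 (mod 4) is itself a sum of two squares; find a² by testing p − a² for a perfect square:
  53: 53 − 1² = 52, 53 − 2² = 49 = 7² ⇒ 53 = 2² + 7².
  137: 137 − 1² = 136, 137 − 2² = 133, 137 − 3² = 128, 137 − 4² = 121 = 11² ⇒ 137 = 4² + 11².
  Combine using the Brahmagupta–Fibonacci identity (a² + b²)(c² + d²) = (ac − bd)² + (ad + bc)² = (ac + bd)² + (ad − bc)²:
  53 · 137 = 7261: from (2² + 7²)(4² + 11²), take (2·4 − 7·11, 2·11 + 7·4) = (8 − 77, 22 + 28) = (-69, 50); dropping signs (only squares matter) gives (69, 50); check 69² + 50² = 4761 + 2500 = 7261 ✓.
Step 4: Order so x ≤ y and verify: 50² + 69² = 2500 + 4761 = 7261 = n. ✓

n = 7261 = 50² + 69² (one valid representation with x ≤ y).


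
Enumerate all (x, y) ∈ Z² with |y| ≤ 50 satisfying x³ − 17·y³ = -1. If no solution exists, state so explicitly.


The equation is x³ - 17y³ = -1. For fixed y, x³ = 17·y³ − 1, so a solution requires the RHS to be a perfect cube.
Strategy: iterate y from -50 to 50, compute RHS = 17·y³ − 1, and check whether it is a (positive or negative) perfect cube.
Check small values of y:
  y = 0: RHS = -1 = (-1)³ ⇒ x = -1 works.
  y = 1: RHS = 16 is not a perfect cube.
  y = -1: RHS = -18 is not a perfect cube.
  y = 2: RHS = 135 is not a perfect cube.
  y = -2: RHS = -137 is not a perfect cube.
  y = 3: RHS = 458 is not a perfect cube.
  y = -3: RHS = -460 is not a perfect cube.
Continuing, at y = -7: RHS = -5832 = (-18)³ ⇒ x = -18 works.
Searching the remaining y in |y| ≤ 50 finds no further solutions.
Collected solutions: (-1, 0), (-18, -7).

Solutions (with |y| ≤ 50): (-1, 0), (-18, -7).


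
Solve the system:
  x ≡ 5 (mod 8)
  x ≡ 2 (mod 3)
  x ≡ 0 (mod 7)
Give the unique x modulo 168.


Moduli 8, 3, 7 are pairwise coprime; by CRT there is a unique solution modulo M = 8 · 3 · 7 = 168.
Solve pairwise, accumulating the modulus:
  Start with x ≡ 5 (mod 8).
  Combine with x ≡ 2 (mod 3): since gcd(8, 3) = 1, we get a unique residue mod 24.
    Write x = 5 + 8·t and substitute into x ≡ 2 (mod 3): 8·t ≡ 2 − 5 = -3 (mod 3).
    Reduce coefficients mod 3: 2·t ≡ 0 (mod 3).
    The inverse of 2 mod 3 is 2 (since 2·2 = 4 = 1·3 + 1), so t ≡ 2·0 = 0 ≡ 0 (mod 3).
    Then x = 5 + 8·0 = 5, valid modulo lcm(8, 3) = 24: x ≡ 5 (mod 24).
  Combine with x ≡ 0 (mod 7): since gcd(24, 7) = 1, we get a unique residue mod 168.
    Write x = 5 + 24·t and substitute into x ≡ 0 (mod 7): 24·t ≡ 0 − 5 = -5 (mod 7).
    Reduce coefficients mod 7: 3·t ≡ 2 (mod 7).
    The inverse of 3 mod 7 is 5 (since 3·5 = 15 = 2·7 + 1), so t ≡ 5·2 = 10 ≡ 3 (mod 7).
    Then x = 5 + 24·3 = 77, valid modulo lcm(24, 7) = 168: x ≡ 77 (mod 168).
Verify: 77 mod 8 = 5 ✓, 77 mod 3 = 2 ✓, 77 mod 7 = 0 ✓.

x ≡ 77 (mod 168).


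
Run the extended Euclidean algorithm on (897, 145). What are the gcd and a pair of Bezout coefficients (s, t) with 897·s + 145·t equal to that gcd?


Euclidean algorithm on (897, 145) — divide until remainder is 0:
  897 = 6 · 145 + 27
  145 = 5 · 27 + 10
  27 = 2 · 10 + 7
  10 = 1 · 7 + 3
  7 = 2 · 3 + 1
  3 = 3 · 1 + 0
gcd(897, 145) = 1.
Track Bezout coefficients alongside the remainders: start with r₀ = 897 = a·1 + b·0 (s = 1, t = 0) and r₁ = 145 = a·0 + b·1 (s = 0, t = 1); each new remainder r_{k+1} = r_{k-1} − q_k·r_k inherits s_{k+1} = s_{k-1} − q_k·s_k, t_{k+1} = t_{k-1} − q_k·t_k, so r_k = a·s_k + b·t_k at every step:
  q = 6: r = 27, s = 1 − 6·0 = 1, t = 0 − 6·1 = -6  (check: 897·1 + 145·(-6) = 27)
  q = 5: r = 10, s = 0 − 5·1 = -5, t = 1 − 5·(-6) = 31  (check: 897·(-5) + 145·31 = 10)
  q = 2: r = 7, s = 1 − 2·(-5) = 11, t = -6 − 2·31 = -68  (check: 897·11 + 145·(-68) = 7)
  q = 1: r = 3, s = -5 − 1·11 = -16, t = 31 − 1·(-68) = 99  (check: 897·(-16) + 145·99 = 3)
  q = 2: r = 1, s = 11 − 2·(-16) = 43, t = -68 − 2·99 = -266  (check: 897·43 + 145·(-266) = 1)
The row with r = 1 (the gcd) gives the Bezout coefficients s = 43, t = -266.
Result: 897 · (43) + 145 · (-266) = 1.

gcd(897, 145) = 1; s = 43, t = -266 (check: 897·43 + 145·(-266) = 1).


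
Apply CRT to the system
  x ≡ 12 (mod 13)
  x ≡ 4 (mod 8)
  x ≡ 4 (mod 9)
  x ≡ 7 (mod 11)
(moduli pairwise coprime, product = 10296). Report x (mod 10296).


Product of moduli M = 13 · 8 · 9 · 11 = 10296.
Merge one congruence at a time:
  Start: x ≡ 12 (mod 13).
  Combine with x ≡ 4 (mod 8); new modulus lcm = 104.
    Write x = 12 + 13·t and substitute into x ≡ 4 (mod 8): 13·t ≡ 4 − 12 = -8 (mod 8).
    Reduce coefficients mod 8: 5·t ≡ 0 (mod 8).
    The inverse of 5 mod 8 is 5 (since 5·5 = 25 = 3·8 + 1), so t ≡ 5·0 = 0 ≡ 0 (mod 8).
    Then x = 12 + 13·0 = 12, valid modulo lcm(13, 8) = 104: x ≡ 12 (mod 104).
  Combine with x ≡ 4 (mod 9); new modulus lcm = 936.
    Write x = 12 + 104·t and substitute into x ≡ 4 (mod 9): 104·t ≡ 4 − 12 = -8 (mod 9).
    Reduce coefficients mod 9: 5·t ≡ 1 (mod 9).
    The inverse of 5 mod 9 is 2 (since 5·2 = 10 = 1·9 + 1), so t ≡ 2·1 = 2 ≡ 2 (mod 9).
    Then x = 12 + 104·2 = 220, valid modulo lcm(104, 9) = 936: x ≡ 220 (mod 936).
  Combine with x ≡ 7 (mod 11); new modulus lcm = 10296.
    Write x = 220 + 936·t and substitute into x ≡ 7 (mod 11): 936·t ≡ 7 − 220 = -213 (mod 11).
    Reduce coefficients mod 11: 1·t ≡ 7 (mod 11).
    So t ≡ 7 (mod 11).
    Then x = 220 + 936·7 = 6772, valid modulo lcm(936, 11) = 10296: x ≡ 6772 (mod 10296).
Verify against each original: 6772 mod 13 = 12, 6772 mod 8 = 4, 6772 mod 9 = 4, 6772 mod 11 = 7.

x ≡ 6772 (mod 10296).


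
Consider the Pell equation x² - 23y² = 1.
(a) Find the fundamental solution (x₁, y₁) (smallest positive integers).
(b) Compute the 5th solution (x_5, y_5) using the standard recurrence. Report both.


Step 1: Find the fundamental solution (x₁, y₁) of x² - 23y² = 1.
  Expand √23 as a continued fraction. a₀ = ⌊√23⌋ = 4; iterate m_{k+1} = d_k·a_k − m_k, d_{k+1} = (23 − m_{k+1}²)/d_k, a_{k+1} = ⌊(a₀ + m_{k+1})/d_{k+1}⌋ (starting m₀ = 0, d₀ = 1), with convergents p_k = a_k·p_{k-1} + p_{k-2}, q_k = a_k·q_{k-1} + q_{k-2} (p₋₁ = 1, q₋₁ = 0):
  k = 0: a₀ = 4; p₀/q₀ = 4/1; p₀² − 23·q₀² = 16 − 23 = -7.
  k = 1: m = 4, d = 7, a = ⌊(4 + 4)/7⌋ = 1; p/q = (1·4 + 1)/(1·1 + 0) = 5/1; p² − 23·q² = 25 − 23 = 2.
  k = 2: m = 3, d = 2, a = ⌊(4 + 3)/2⌋ = 3; p/q = (3·5 + 4)/(3·1 + 1) = 19/4; p² − 23·q² = 361 − 368 = -7.
  k = 3: m = 3, d = 7, a = ⌊(4 + 3)/7⌋ = 1; p/q = (1·19 + 5)/(1·4 + 1) = 24/5; p² − 23·q² = 576 − 575 = 1.
  The first convergent with p² − 23·q² = 1 gives the fundamental solution (x₁, y₁) = (24, 5).
Step 2: Apply the recurrence (x_{n+1}, y_{n+1}) = (x₁x_n + 23y₁y_n, x₁y_n + y₁x_n) repeatedly.
  From (x_1, y_1) = (24, 5): x_2 = 24·24 + 23·5·5 = 1151; y_2 = 24·5 + 5·24 = 240.
  From (x_2, y_2) = (1151, 240): x_3 = 24·1151 + 23·5·240 = 55224; y_3 = 24·240 + 5·1151 = 11515.
  From (x_3, y_3) = (55224, 11515): x_4 = 24·55224 + 23·5·11515 = 2649601; y_4 = 24·11515 + 5·55224 = 552480.
  From (x_4, y_4) = (2649601, 552480): x_5 = 24·2649601 + 23·5·552480 = 127125624; y_5 = 24·552480 + 5·2649601 = 26507525.
Step 3: Verify x_5² - 23·y_5² = 16160924277389376 - 16160924277389375 = 1 (should be 1). ✓

(x_1, y_1) = (24, 5); (x_5, y_5) = (127125624, 26507525).


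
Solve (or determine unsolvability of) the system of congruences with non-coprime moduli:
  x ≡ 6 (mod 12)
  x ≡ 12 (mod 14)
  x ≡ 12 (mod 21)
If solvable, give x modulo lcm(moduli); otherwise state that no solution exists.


Moduli 12, 14, 21 are not pairwise coprime, so CRT works modulo lcm(m_i) when all pairwise compatibility conditions hold.
Pairwise compatibility: gcd(m_i, m_j) must divide a_i - a_j for every pair.
Merge one congruence at a time:
  Start: x ≡ 6 (mod 12).
  Combine with x ≡ 12 (mod 14): gcd(12, 14) = 2; 12 - 6 = 6, which IS divisible by 2, so compatible.
    Write x = 6 + 12·t and substitute into x ≡ 12 (mod 14): 12·t ≡ 12 − 6 = 6 (mod 14).
    Divide the congruence (and modulus) by g = 2: 6·t ≡ 3 (mod 7).
    The inverse of 6 mod 7 is 6 (since 6·6 = 36 = 5·7 + 1), so t ≡ 6·3 = 18 ≡ 4 (mod 7).
    Then x = 6 + 12·4 = 54, valid modulo lcm(12, 14) = 84: x ≡ 54 (mod 84).
  Combine with x ≡ 12 (mod 21): gcd(84, 21) = 21; 12 - 54 = -42, which IS divisible by 21, so compatible.
    Write x = 54 + 84·t and substitute into x ≡ 12 (mod 21): 84·t ≡ 12 − 54 = -42 (mod 21).
    Divide the congruence (and modulus) by g = 21: 4·t ≡ -2 (mod 1).
    Modulo 1 every t works; take t = 0.
    Then x = 54 + 84·0 = 54, valid modulo lcm(84, 21) = 84: x ≡ 54 (mod 84).
Verify: 54 mod 12 = 6, 54 mod 14 = 12, 54 mod 21 = 12.

x ≡ 54 (mod 84).
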